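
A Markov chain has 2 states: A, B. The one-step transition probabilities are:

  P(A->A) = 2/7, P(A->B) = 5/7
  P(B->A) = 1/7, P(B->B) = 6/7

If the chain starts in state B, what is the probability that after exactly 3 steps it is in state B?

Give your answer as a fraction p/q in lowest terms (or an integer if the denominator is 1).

Computing P^3 by repeated multiplication:
P^1 =
  A: [2/7, 5/7]
  B: [1/7, 6/7]
P^2 =
  A: [9/49, 40/49]
  B: [8/49, 41/49]
P^3 =
  A: [58/343, 285/343]
  B: [57/343, 286/343]

(P^3)[B -> B] = 286/343

Answer: 286/343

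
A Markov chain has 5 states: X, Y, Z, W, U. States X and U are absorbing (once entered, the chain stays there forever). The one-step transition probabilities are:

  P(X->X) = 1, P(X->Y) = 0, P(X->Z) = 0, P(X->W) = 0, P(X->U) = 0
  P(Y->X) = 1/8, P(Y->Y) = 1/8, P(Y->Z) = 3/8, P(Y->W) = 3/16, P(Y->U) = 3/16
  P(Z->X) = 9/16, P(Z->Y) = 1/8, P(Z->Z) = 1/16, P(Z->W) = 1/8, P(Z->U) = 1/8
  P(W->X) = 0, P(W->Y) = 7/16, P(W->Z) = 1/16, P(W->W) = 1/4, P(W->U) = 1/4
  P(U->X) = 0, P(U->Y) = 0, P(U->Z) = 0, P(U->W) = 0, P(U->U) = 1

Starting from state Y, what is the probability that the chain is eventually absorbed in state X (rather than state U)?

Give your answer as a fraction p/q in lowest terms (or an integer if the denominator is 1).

Let a_i = P(absorbed in X | start in state i).
Boundary conditions: a_X = 1, a_U = 0.
For each transient state i, a_i = sum_j P(i->j) * a_j:
  a_Y = 1/8*a_X + 1/8*a_Y + 3/8*a_Z + 3/16*a_W + 3/16*a_U
  a_Z = 9/16*a_X + 1/8*a_Y + 1/16*a_Z + 1/8*a_W + 1/8*a_U
  a_W = 0*a_X + 7/16*a_Y + 1/16*a_Z + 1/4*a_W + 1/4*a_U

Substituting a_X = 1 and a_U = 0, rearrange to (I - Q) a = r where r[i] = P(i -> X):
  [7/8, -3/8, -3/16] . (a_Y, a_Z, a_W) = 1/8
  [-1/8, 15/16, -1/8] . (a_Y, a_Z, a_W) = 9/16
  [-7/16, -1/16, 3/4] . (a_Y, a_Z, a_W) = 0

Solving yields:
  a_Y = 1031/1943
  a_Z = 1399/1943
  a_W = 718/1943

Starting state is Y, so the absorption probability is a_Y = 1031/1943.

Answer: 1031/1943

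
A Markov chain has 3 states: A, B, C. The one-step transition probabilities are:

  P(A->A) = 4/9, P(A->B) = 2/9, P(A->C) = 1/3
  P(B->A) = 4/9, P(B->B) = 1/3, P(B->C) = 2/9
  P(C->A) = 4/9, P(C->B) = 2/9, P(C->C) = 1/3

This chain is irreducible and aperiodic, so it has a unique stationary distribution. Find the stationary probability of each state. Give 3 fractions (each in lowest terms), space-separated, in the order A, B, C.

The stationary distribution satisfies pi = pi * P, i.e.:
  pi_A = 4/9*pi_A + 4/9*pi_B + 4/9*pi_C
  pi_B = 2/9*pi_A + 1/3*pi_B + 2/9*pi_C
  pi_C = 1/3*pi_A + 2/9*pi_B + 1/3*pi_C
with normalization: pi_A + pi_B + pi_C = 1.

Using the first 2 balance equations plus normalization, the linear system A*pi = b is:
  [-5/9, 4/9, 4/9] . pi = 0
  [2/9, -2/3, 2/9] . pi = 0
  [1, 1, 1] . pi = 1

Solving yields:
  pi_A = 4/9
  pi_B = 1/4
  pi_C = 11/36

Verification (pi * P):
  4/9*4/9 + 1/4*4/9 + 11/36*4/9 = 4/9 = pi_A  (ok)
  4/9*2/9 + 1/4*1/3 + 11/36*2/9 = 1/4 = pi_B  (ok)
  4/9*1/3 + 1/4*2/9 + 11/36*1/3 = 11/36 = pi_C  (ok)

Answer: 4/9 1/4 11/36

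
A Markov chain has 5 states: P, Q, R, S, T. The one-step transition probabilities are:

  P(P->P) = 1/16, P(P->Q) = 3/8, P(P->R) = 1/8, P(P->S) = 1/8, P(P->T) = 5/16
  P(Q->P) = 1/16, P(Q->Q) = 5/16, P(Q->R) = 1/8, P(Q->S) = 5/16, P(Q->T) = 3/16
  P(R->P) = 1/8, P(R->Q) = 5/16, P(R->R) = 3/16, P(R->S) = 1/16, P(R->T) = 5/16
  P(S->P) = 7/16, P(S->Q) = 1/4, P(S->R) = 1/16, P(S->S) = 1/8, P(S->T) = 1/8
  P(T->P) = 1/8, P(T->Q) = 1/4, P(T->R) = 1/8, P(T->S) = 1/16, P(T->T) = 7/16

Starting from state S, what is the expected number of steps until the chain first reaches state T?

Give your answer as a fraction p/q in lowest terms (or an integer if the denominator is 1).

Let h_i = expected steps to first reach T from state i.
Boundary: h_T = 0.
First-step equations for the other states:
  h_P = 1 + 1/16*h_P + 3/8*h_Q + 1/8*h_R + 1/8*h_S + 5/16*h_T
  h_Q = 1 + 1/16*h_P + 5/16*h_Q + 1/8*h_R + 5/16*h_S + 3/16*h_T
  h_R = 1 + 1/8*h_P + 5/16*h_Q + 3/16*h_R + 1/16*h_S + 5/16*h_T
  h_S = 1 + 7/16*h_P + 1/4*h_Q + 1/16*h_R + 1/8*h_S + 1/8*h_T

Substituting h_T = 0 and rearranging gives the linear system (I - Q) h = 1:
  [15/16, -3/8, -1/8, -1/8] . (h_P, h_Q, h_R, h_S) = 1
  [-1/16, 11/16, -1/8, -5/16] . (h_P, h_Q, h_R, h_S) = 1
  [-1/8, -5/16, 13/16, -1/16] . (h_P, h_Q, h_R, h_S) = 1
  [-7/16, -1/4, -1/16, 7/8] . (h_P, h_Q, h_R, h_S) = 1

Solving yields:
  h_P = 33200/7917
  h_Q = 38104/7917
  h_R = 10832/2639
  h_S = 12952/2639

Starting state is S, so the expected hitting time is h_S = 12952/2639.

Answer: 12952/2639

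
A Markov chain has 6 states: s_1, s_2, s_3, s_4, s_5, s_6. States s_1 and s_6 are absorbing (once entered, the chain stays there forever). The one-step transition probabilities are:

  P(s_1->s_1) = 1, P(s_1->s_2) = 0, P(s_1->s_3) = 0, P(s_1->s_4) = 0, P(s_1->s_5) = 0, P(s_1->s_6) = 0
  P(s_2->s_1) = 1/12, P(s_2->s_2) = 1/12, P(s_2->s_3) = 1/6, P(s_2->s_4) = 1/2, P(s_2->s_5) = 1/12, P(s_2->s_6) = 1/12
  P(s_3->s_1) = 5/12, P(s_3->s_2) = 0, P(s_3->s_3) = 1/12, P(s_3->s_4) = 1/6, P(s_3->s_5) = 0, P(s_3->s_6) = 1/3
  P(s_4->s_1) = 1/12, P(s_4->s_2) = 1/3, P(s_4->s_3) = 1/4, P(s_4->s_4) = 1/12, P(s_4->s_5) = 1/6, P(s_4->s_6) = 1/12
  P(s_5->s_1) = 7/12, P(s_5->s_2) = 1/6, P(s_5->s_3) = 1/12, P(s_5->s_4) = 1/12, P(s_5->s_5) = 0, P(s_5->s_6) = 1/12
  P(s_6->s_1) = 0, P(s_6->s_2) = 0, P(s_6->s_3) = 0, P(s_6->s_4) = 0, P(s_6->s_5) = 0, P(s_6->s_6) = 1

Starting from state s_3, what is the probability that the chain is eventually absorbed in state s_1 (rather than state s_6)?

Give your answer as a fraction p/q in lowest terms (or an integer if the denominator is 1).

Let a_i = P(absorbed in s_1 | start in state i).
Boundary conditions: a_s_1 = 1, a_s_6 = 0.
For each transient state i, a_i = sum_j P(i->j) * a_j:
  a_s_2 = 1/12*a_s_1 + 1/12*a_s_2 + 1/6*a_s_3 + 1/2*a_s_4 + 1/12*a_s_5 + 1/12*a_s_6
  a_s_3 = 5/12*a_s_1 + 0*a_s_2 + 1/12*a_s_3 + 1/6*a_s_4 + 0*a_s_5 + 1/3*a_s_6
  a_s_4 = 1/12*a_s_1 + 1/3*a_s_2 + 1/4*a_s_3 + 1/12*a_s_4 + 1/6*a_s_5 + 1/12*a_s_6
  a_s_5 = 7/12*a_s_1 + 1/6*a_s_2 + 1/12*a_s_3 + 1/12*a_s_4 + 0*a_s_5 + 1/12*a_s_6

Substituting a_s_1 = 1 and a_s_6 = 0, rearrange to (I - Q) a = r where r[i] = P(i -> s_1):
  [11/12, -1/6, -1/2, -1/12] . (a_s_2, a_s_3, a_s_4, a_s_5) = 1/12
  [0, 11/12, -1/6, 0] . (a_s_2, a_s_3, a_s_4, a_s_5) = 5/12
  [-1/3, -1/4, 11/12, -1/6] . (a_s_2, a_s_3, a_s_4, a_s_5) = 1/12
  [-1/6, -1/12, -1/12, 1] . (a_s_2, a_s_3, a_s_4, a_s_5) = 7/12

Solving yields:
  a_s_2 = 3251/5486
  a_s_3 = 119/211
  a_s_4 = 127/211
  a_s_5 = 4275/5486

Starting state is s_3, so the absorption probability is a_s_3 = 119/211.

Answer: 119/211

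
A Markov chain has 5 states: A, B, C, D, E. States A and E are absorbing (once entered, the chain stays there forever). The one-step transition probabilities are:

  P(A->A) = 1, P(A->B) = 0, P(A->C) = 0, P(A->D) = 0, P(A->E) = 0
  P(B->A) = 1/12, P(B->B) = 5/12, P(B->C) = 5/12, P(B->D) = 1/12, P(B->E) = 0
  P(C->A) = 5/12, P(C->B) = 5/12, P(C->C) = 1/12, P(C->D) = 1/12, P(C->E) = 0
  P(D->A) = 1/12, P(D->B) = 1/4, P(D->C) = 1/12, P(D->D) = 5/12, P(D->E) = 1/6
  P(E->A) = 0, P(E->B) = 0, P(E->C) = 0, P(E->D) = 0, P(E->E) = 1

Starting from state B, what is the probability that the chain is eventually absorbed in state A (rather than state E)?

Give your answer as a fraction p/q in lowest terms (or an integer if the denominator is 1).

Answer: 17/19

Derivation:
Let a_i = P(absorbed in A | start in state i).
Boundary conditions: a_A = 1, a_E = 0.
For each transient state i, a_i = sum_j P(i->j) * a_j:
  a_B = 1/12*a_A + 5/12*a_B + 5/12*a_C + 1/12*a_D + 0*a_E
  a_C = 5/12*a_A + 5/12*a_B + 1/12*a_C + 1/12*a_D + 0*a_E
  a_D = 1/12*a_A + 1/4*a_B + 1/12*a_C + 5/12*a_D + 1/6*a_E

Substituting a_A = 1 and a_E = 0, rearrange to (I - Q) a = r where r[i] = P(i -> A):
  [7/12, -5/12, -1/12] . (a_B, a_C, a_D) = 1/12
  [-5/12, 11/12, -1/12] . (a_B, a_C, a_D) = 5/12
  [-1/4, -1/12, 7/12] . (a_B, a_C, a_D) = 1/12

Solving yields:
  a_B = 17/19
  a_C = 35/38
  a_D = 25/38

Starting state is B, so the absorption probability is a_B = 17/19.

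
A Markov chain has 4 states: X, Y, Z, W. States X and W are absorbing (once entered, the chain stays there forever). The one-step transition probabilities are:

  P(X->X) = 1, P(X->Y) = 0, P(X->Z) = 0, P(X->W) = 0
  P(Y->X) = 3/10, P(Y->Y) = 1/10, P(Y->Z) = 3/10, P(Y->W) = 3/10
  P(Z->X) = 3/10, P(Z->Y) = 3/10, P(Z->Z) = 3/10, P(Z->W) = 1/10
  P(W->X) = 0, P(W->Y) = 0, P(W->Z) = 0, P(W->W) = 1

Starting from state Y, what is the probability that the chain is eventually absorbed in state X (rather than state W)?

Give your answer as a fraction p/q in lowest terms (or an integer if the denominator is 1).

Answer: 5/9

Derivation:
Let a_i = P(absorbed in X | start in state i).
Boundary conditions: a_X = 1, a_W = 0.
For each transient state i, a_i = sum_j P(i->j) * a_j:
  a_Y = 3/10*a_X + 1/10*a_Y + 3/10*a_Z + 3/10*a_W
  a_Z = 3/10*a_X + 3/10*a_Y + 3/10*a_Z + 1/10*a_W

Substituting a_X = 1 and a_W = 0, rearrange to (I - Q) a = r where r[i] = P(i -> X):
  [9/10, -3/10] . (a_Y, a_Z) = 3/10
  [-3/10, 7/10] . (a_Y, a_Z) = 3/10

Solving yields:
  a_Y = 5/9
  a_Z = 2/3

Starting state is Y, so the absorption probability is a_Y = 5/9.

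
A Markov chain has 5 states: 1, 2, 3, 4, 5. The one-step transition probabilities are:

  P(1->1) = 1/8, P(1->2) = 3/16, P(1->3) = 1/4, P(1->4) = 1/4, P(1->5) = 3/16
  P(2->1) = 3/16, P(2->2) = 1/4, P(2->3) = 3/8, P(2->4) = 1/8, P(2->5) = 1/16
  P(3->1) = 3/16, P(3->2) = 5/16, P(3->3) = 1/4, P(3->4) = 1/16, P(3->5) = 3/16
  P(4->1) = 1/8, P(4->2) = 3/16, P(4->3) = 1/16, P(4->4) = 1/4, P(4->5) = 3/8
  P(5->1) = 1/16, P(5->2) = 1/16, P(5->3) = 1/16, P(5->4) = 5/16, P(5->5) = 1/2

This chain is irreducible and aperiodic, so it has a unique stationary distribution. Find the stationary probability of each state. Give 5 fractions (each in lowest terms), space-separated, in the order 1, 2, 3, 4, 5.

The stationary distribution satisfies pi = pi * P, i.e.:
  pi_1 = 1/8*pi_1 + 3/16*pi_2 + 3/16*pi_3 + 1/8*pi_4 + 1/16*pi_5
  pi_2 = 3/16*pi_1 + 1/4*pi_2 + 5/16*pi_3 + 3/16*pi_4 + 1/16*pi_5
  pi_3 = 1/4*pi_1 + 3/8*pi_2 + 1/4*pi_3 + 1/16*pi_4 + 1/16*pi_5
  pi_4 = 1/4*pi_1 + 1/8*pi_2 + 1/16*pi_3 + 1/4*pi_4 + 5/16*pi_5
  pi_5 = 3/16*pi_1 + 1/16*pi_2 + 3/16*pi_3 + 3/8*pi_4 + 1/2*pi_5
with normalization: pi_1 + pi_2 + pi_3 + pi_4 + pi_5 = 1.

Using the first 4 balance equations plus normalization, the linear system A*pi = b is:
  [-7/8, 3/16, 3/16, 1/8, 1/16] . pi = 0
  [3/16, -3/4, 5/16, 3/16, 1/16] . pi = 0
  [1/4, 3/8, -3/4, 1/16, 1/16] . pi = 0
  [1/4, 1/8, 1/16, -3/4, 5/16] . pi = 0
  [1, 1, 1, 1, 1] . pi = 1

Solving yields:
  pi_1 = 4819/37350
  pi_2 = 3437/18675
  pi_3 = 6629/37350
  pi_4 = 881/4150
  pi_5 = 11099/37350

Verification (pi * P):
  4819/37350*1/8 + 3437/18675*3/16 + 6629/37350*3/16 + 881/4150*1/8 + 11099/37350*1/16 = 4819/37350 = pi_1  (ok)
  4819/37350*3/16 + 3437/18675*1/4 + 6629/37350*5/16 + 881/4150*3/16 + 11099/37350*1/16 = 3437/18675 = pi_2  (ok)
  4819/37350*1/4 + 3437/18675*3/8 + 6629/37350*1/4 + 881/4150*1/16 + 11099/37350*1/16 = 6629/37350 = pi_3  (ok)
  4819/37350*1/4 + 3437/18675*1/8 + 6629/37350*1/16 + 881/4150*1/4 + 11099/37350*5/16 = 881/4150 = pi_4  (ok)
  4819/37350*3/16 + 3437/18675*1/16 + 6629/37350*3/16 + 881/4150*3/8 + 11099/37350*1/2 = 11099/37350 = pi_5  (ok)

Answer: 4819/37350 3437/18675 6629/37350 881/4150 11099/37350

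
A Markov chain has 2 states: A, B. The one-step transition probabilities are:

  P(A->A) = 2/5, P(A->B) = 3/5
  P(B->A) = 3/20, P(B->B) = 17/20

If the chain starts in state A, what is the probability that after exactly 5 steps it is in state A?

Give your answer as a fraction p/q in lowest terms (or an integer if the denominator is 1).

Computing P^5 by repeated multiplication:
P^1 =
  A: [2/5, 3/5]
  B: [3/20, 17/20]
P^2 =
  A: [1/4, 3/4]
  B: [3/16, 13/16]
P^3 =
  A: [17/80, 63/80]
  B: [63/320, 257/320]
P^4 =
  A: [13/64, 51/64]
  B: [51/256, 205/256]
P^5 =
  A: [257/1280, 1023/1280]
  B: [1023/5120, 4097/5120]

(P^5)[A -> A] = 257/1280

Answer: 257/1280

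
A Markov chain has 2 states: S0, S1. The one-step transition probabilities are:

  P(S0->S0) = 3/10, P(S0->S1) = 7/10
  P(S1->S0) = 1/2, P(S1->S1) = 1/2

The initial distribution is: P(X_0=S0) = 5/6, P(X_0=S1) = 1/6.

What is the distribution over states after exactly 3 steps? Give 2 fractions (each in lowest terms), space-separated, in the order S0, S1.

Answer: 31/75 44/75

Derivation:
Propagating the distribution step by step (d_{t+1} = d_t * P):
d_0 = (S0=5/6, S1=1/6)
  d_1[S0] = 5/6*3/10 + 1/6*1/2 = 1/3
  d_1[S1] = 5/6*7/10 + 1/6*1/2 = 2/3
d_1 = (S0=1/3, S1=2/3)
  d_2[S0] = 1/3*3/10 + 2/3*1/2 = 13/30
  d_2[S1] = 1/3*7/10 + 2/3*1/2 = 17/30
d_2 = (S0=13/30, S1=17/30)
  d_3[S0] = 13/30*3/10 + 17/30*1/2 = 31/75
  d_3[S1] = 13/30*7/10 + 17/30*1/2 = 44/75
d_3 = (S0=31/75, S1=44/75)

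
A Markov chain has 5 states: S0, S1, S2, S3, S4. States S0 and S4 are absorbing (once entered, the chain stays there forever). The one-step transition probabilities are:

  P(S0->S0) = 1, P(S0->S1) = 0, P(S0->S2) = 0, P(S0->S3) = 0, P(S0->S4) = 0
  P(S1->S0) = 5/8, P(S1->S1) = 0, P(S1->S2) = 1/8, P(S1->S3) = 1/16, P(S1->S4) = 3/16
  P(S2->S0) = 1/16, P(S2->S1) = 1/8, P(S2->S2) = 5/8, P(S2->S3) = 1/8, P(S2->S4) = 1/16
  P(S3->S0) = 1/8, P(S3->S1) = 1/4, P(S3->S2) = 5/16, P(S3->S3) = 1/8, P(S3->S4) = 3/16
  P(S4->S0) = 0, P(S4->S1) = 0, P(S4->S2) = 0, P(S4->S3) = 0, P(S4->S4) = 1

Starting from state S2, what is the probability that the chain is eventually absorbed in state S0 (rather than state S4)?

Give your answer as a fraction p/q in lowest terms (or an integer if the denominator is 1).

Answer: 324/539

Derivation:
Let a_i = P(absorbed in S0 | start in state i).
Boundary conditions: a_S0 = 1, a_S4 = 0.
For each transient state i, a_i = sum_j P(i->j) * a_j:
  a_S1 = 5/8*a_S0 + 0*a_S1 + 1/8*a_S2 + 1/16*a_S3 + 3/16*a_S4
  a_S2 = 1/16*a_S0 + 1/8*a_S1 + 5/8*a_S2 + 1/8*a_S3 + 1/16*a_S4
  a_S3 = 1/8*a_S0 + 1/4*a_S1 + 5/16*a_S2 + 1/8*a_S3 + 3/16*a_S4

Substituting a_S0 = 1 and a_S4 = 0, rearrange to (I - Q) a = r where r[i] = P(i -> S0):
  [1, -1/8, -1/16] . (a_S1, a_S2, a_S3) = 5/8
  [-1/8, 3/8, -1/8] . (a_S1, a_S2, a_S3) = 1/16
  [-1/4, -5/16, 7/8] . (a_S1, a_S2, a_S3) = 1/8

Solving yields:
  a_S1 = 793/1078
  a_S2 = 324/539
  a_S3 = 306/539

Starting state is S2, so the absorption probability is a_S2 = 324/539.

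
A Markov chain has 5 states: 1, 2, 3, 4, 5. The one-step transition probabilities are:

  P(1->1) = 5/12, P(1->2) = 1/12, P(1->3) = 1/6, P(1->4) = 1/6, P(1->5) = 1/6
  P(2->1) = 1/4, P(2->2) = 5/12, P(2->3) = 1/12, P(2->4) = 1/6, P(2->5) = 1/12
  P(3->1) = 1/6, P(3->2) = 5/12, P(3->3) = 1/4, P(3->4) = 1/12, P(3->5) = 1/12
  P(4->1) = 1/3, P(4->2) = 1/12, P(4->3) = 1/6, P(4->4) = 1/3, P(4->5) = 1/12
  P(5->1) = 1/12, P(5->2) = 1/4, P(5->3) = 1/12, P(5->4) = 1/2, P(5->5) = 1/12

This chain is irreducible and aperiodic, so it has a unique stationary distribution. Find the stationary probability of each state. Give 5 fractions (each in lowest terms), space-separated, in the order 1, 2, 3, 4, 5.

Answer: 1777/6209 2825/12418 940/6209 202/887 1331/12418

Derivation:
The stationary distribution satisfies pi = pi * P, i.e.:
  pi_1 = 5/12*pi_1 + 1/4*pi_2 + 1/6*pi_3 + 1/3*pi_4 + 1/12*pi_5
  pi_2 = 1/12*pi_1 + 5/12*pi_2 + 5/12*pi_3 + 1/12*pi_4 + 1/4*pi_5
  pi_3 = 1/6*pi_1 + 1/12*pi_2 + 1/4*pi_3 + 1/6*pi_4 + 1/12*pi_5
  pi_4 = 1/6*pi_1 + 1/6*pi_2 + 1/12*pi_3 + 1/3*pi_4 + 1/2*pi_5
  pi_5 = 1/6*pi_1 + 1/12*pi_2 + 1/12*pi_3 + 1/12*pi_4 + 1/12*pi_5
with normalization: pi_1 + pi_2 + pi_3 + pi_4 + pi_5 = 1.

Using the first 4 balance equations plus normalization, the linear system A*pi = b is:
  [-7/12, 1/4, 1/6, 1/3, 1/12] . pi = 0
  [1/12, -7/12, 5/12, 1/12, 1/4] . pi = 0
  [1/6, 1/12, -3/4, 1/6, 1/12] . pi = 0
  [1/6, 1/6, 1/12, -2/3, 1/2] . pi = 0
  [1, 1, 1, 1, 1] . pi = 1

Solving yields:
  pi_1 = 1777/6209
  pi_2 = 2825/12418
  pi_3 = 940/6209
  pi_4 = 202/887
  pi_5 = 1331/12418

Verification (pi * P):
  1777/6209*5/12 + 2825/12418*1/4 + 940/6209*1/6 + 202/887*1/3 + 1331/12418*1/12 = 1777/6209 = pi_1  (ok)
  1777/6209*1/12 + 2825/12418*5/12 + 940/6209*5/12 + 202/887*1/12 + 1331/12418*1/4 = 2825/12418 = pi_2  (ok)
  1777/6209*1/6 + 2825/12418*1/12 + 940/6209*1/4 + 202/887*1/6 + 1331/12418*1/12 = 940/6209 = pi_3  (ok)
  1777/6209*1/6 + 2825/12418*1/6 + 940/6209*1/12 + 202/887*1/3 + 1331/12418*1/2 = 202/887 = pi_4  (ok)
  1777/6209*1/6 + 2825/12418*1/12 + 940/6209*1/12 + 202/887*1/12 + 1331/12418*1/12 = 1331/12418 = pi_5  (ok)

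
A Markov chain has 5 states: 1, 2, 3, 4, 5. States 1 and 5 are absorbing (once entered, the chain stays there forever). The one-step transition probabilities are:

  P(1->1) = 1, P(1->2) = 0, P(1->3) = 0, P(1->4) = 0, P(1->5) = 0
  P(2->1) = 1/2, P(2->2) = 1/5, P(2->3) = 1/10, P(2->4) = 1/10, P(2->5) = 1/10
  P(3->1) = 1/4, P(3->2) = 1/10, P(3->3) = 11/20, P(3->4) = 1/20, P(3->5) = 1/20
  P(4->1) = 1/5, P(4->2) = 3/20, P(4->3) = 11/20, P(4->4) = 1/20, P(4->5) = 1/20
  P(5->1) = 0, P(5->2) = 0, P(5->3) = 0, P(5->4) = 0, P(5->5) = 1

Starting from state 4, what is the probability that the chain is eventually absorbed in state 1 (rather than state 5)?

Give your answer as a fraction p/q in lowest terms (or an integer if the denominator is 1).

Let a_i = P(absorbed in 1 | start in state i).
Boundary conditions: a_1 = 1, a_5 = 0.
For each transient state i, a_i = sum_j P(i->j) * a_j:
  a_2 = 1/2*a_1 + 1/5*a_2 + 1/10*a_3 + 1/10*a_4 + 1/10*a_5
  a_3 = 1/4*a_1 + 1/10*a_2 + 11/20*a_3 + 1/20*a_4 + 1/20*a_5
  a_4 = 1/5*a_1 + 3/20*a_2 + 11/20*a_3 + 1/20*a_4 + 1/20*a_5

Substituting a_1 = 1 and a_5 = 0, rearrange to (I - Q) a = r where r[i] = P(i -> 1):
  [4/5, -1/10, -1/10] . (a_2, a_3, a_4) = 1/2
  [-1/10, 9/20, -1/20] . (a_2, a_3, a_4) = 1/4
  [-3/20, -11/20, 19/20] . (a_2, a_3, a_4) = 1/5

Solving yields:
  a_2 = 99/119
  a_3 = 99/119
  a_4 = 14/17

Starting state is 4, so the absorption probability is a_4 = 14/17.

Answer: 14/17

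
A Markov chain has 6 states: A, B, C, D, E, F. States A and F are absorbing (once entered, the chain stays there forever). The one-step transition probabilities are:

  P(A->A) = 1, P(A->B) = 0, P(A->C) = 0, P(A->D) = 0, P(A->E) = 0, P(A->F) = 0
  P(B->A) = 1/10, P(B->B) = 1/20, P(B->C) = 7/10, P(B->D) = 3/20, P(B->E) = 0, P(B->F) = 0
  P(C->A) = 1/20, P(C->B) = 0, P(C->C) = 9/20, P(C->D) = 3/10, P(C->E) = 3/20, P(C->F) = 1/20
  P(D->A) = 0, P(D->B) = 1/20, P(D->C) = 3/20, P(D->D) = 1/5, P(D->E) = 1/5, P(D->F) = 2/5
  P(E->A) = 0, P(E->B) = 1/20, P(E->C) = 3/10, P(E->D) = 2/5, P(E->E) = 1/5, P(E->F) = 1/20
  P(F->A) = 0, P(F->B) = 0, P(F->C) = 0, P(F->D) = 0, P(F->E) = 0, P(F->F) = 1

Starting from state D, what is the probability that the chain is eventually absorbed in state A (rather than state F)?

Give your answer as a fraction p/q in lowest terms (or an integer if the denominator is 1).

Let a_i = P(absorbed in A | start in state i).
Boundary conditions: a_A = 1, a_F = 0.
For each transient state i, a_i = sum_j P(i->j) * a_j:
  a_B = 1/10*a_A + 1/20*a_B + 7/10*a_C + 3/20*a_D + 0*a_E + 0*a_F
  a_C = 1/20*a_A + 0*a_B + 9/20*a_C + 3/10*a_D + 3/20*a_E + 1/20*a_F
  a_D = 0*a_A + 1/20*a_B + 3/20*a_C + 1/5*a_D + 1/5*a_E + 2/5*a_F
  a_E = 0*a_A + 1/20*a_B + 3/10*a_C + 2/5*a_D + 1/5*a_E + 1/20*a_F

Substituting a_A = 1 and a_F = 0, rearrange to (I - Q) a = r where r[i] = P(i -> A):
  [19/20, -7/10, -3/20, 0] . (a_B, a_C, a_D, a_E) = 1/10
  [0, 11/20, -3/10, -3/20] . (a_B, a_C, a_D, a_E) = 1/20
  [-1/20, -3/20, 4/5, -1/5] . (a_B, a_C, a_D, a_E) = 0
  [-1/20, -3/10, -2/5, 4/5] . (a_B, a_C, a_D, a_E) = 0

Solving yields:
  a_B = 6696/28447
  a_C = 4580/28447
  a_D = 2070/28447
  a_E = 3171/28447

Starting state is D, so the absorption probability is a_D = 2070/28447.

Answer: 2070/28447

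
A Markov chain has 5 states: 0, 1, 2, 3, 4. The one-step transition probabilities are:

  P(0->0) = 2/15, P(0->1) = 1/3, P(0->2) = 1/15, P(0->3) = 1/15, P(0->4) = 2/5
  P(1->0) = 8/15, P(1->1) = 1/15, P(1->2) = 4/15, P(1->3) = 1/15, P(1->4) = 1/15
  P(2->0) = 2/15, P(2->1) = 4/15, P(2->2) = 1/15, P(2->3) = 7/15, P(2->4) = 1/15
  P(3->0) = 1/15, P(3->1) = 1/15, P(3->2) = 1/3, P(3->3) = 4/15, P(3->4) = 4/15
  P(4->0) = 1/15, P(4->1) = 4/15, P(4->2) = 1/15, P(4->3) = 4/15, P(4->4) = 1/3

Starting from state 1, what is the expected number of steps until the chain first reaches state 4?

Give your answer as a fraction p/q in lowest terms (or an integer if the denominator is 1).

Answer: 5085/974

Derivation:
Let h_i = expected steps to first reach 4 from state i.
Boundary: h_4 = 0.
First-step equations for the other states:
  h_0 = 1 + 2/15*h_0 + 1/3*h_1 + 1/15*h_2 + 1/15*h_3 + 2/5*h_4
  h_1 = 1 + 8/15*h_0 + 1/15*h_1 + 4/15*h_2 + 1/15*h_3 + 1/15*h_4
  h_2 = 1 + 2/15*h_0 + 4/15*h_1 + 1/15*h_2 + 7/15*h_3 + 1/15*h_4
  h_3 = 1 + 1/15*h_0 + 1/15*h_1 + 1/3*h_2 + 4/15*h_3 + 4/15*h_4

Substituting h_4 = 0 and rearranging gives the linear system (I - Q) h = 1:
  [13/15, -1/3, -1/15, -1/15] . (h_0, h_1, h_2, h_3) = 1
  [-8/15, 14/15, -4/15, -1/15] . (h_0, h_1, h_2, h_3) = 1
  [-2/15, -4/15, 14/15, -7/15] . (h_0, h_1, h_2, h_3) = 1
  [-1/15, -1/15, -1/3, 11/15] . (h_0, h_1, h_2, h_3) = 1

Solving yields:
  h_0 = 1920/487
  h_1 = 5085/974
  h_2 = 5325/974
  h_3 = 2280/487

Starting state is 1, so the expected hitting time is h_1 = 5085/974.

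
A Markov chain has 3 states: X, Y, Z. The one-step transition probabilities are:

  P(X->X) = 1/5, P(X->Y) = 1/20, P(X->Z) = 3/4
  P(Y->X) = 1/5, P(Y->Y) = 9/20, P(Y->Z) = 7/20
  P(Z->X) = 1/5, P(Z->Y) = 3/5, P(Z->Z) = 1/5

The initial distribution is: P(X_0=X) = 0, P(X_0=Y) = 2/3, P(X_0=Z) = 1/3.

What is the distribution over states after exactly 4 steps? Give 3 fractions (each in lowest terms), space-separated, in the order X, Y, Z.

Propagating the distribution step by step (d_{t+1} = d_t * P):
d_0 = (X=0, Y=2/3, Z=1/3)
  d_1[X] = 0*1/5 + 2/3*1/5 + 1/3*1/5 = 1/5
  d_1[Y] = 0*1/20 + 2/3*9/20 + 1/3*3/5 = 1/2
  d_1[Z] = 0*3/4 + 2/3*7/20 + 1/3*1/5 = 3/10
d_1 = (X=1/5, Y=1/2, Z=3/10)
  d_2[X] = 1/5*1/5 + 1/2*1/5 + 3/10*1/5 = 1/5
  d_2[Y] = 1/5*1/20 + 1/2*9/20 + 3/10*3/5 = 83/200
  d_2[Z] = 1/5*3/4 + 1/2*7/20 + 3/10*1/5 = 77/200
d_2 = (X=1/5, Y=83/200, Z=77/200)
  d_3[X] = 1/5*1/5 + 83/200*1/5 + 77/200*1/5 = 1/5
  d_3[Y] = 1/5*1/20 + 83/200*9/20 + 77/200*3/5 = 1711/4000
  d_3[Z] = 1/5*3/4 + 83/200*7/20 + 77/200*1/5 = 1489/4000
d_3 = (X=1/5, Y=1711/4000, Z=1489/4000)
  d_4[X] = 1/5*1/5 + 1711/4000*1/5 + 1489/4000*1/5 = 1/5
  d_4[Y] = 1/5*1/20 + 1711/4000*9/20 + 1489/4000*3/5 = 34067/80000
  d_4[Z] = 1/5*3/4 + 1711/4000*7/20 + 1489/4000*1/5 = 29933/80000
d_4 = (X=1/5, Y=34067/80000, Z=29933/80000)

Answer: 1/5 34067/80000 29933/80000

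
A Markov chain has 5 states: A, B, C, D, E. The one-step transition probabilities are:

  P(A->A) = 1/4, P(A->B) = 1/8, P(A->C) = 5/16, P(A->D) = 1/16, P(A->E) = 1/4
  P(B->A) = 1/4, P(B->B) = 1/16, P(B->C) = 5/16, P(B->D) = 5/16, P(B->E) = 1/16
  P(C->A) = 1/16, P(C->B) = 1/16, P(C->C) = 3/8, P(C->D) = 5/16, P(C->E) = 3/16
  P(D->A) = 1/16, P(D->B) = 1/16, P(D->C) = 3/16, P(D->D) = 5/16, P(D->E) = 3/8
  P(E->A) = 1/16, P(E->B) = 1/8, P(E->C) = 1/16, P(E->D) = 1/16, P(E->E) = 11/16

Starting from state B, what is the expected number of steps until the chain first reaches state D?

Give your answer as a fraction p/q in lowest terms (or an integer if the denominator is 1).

Answer: 26672/5239

Derivation:
Let h_i = expected steps to first reach D from state i.
Boundary: h_D = 0.
First-step equations for the other states:
  h_A = 1 + 1/4*h_A + 1/8*h_B + 5/16*h_C + 1/16*h_D + 1/4*h_E
  h_B = 1 + 1/4*h_A + 1/16*h_B + 5/16*h_C + 5/16*h_D + 1/16*h_E
  h_C = 1 + 1/16*h_A + 1/16*h_B + 3/8*h_C + 5/16*h_D + 3/16*h_E
  h_E = 1 + 1/16*h_A + 1/8*h_B + 1/16*h_C + 1/16*h_D + 11/16*h_E

Substituting h_D = 0 and rearranging gives the linear system (I - Q) h = 1:
  [3/4, -1/8, -5/16, -1/4] . (h_A, h_B, h_C, h_E) = 1
  [-1/4, 15/16, -5/16, -1/16] . (h_A, h_B, h_C, h_E) = 1
  [-1/16, -1/16, 5/8, -3/16] . (h_A, h_B, h_C, h_E) = 1
  [-1/16, -1/8, -1/16, 5/16] . (h_A, h_B, h_C, h_E) = 1

Solving yields:
  h_A = 35824/5239
  h_B = 26672/5239
  h_C = 26608/5239
  h_E = 39920/5239

Starting state is B, so the expected hitting time is h_B = 26672/5239.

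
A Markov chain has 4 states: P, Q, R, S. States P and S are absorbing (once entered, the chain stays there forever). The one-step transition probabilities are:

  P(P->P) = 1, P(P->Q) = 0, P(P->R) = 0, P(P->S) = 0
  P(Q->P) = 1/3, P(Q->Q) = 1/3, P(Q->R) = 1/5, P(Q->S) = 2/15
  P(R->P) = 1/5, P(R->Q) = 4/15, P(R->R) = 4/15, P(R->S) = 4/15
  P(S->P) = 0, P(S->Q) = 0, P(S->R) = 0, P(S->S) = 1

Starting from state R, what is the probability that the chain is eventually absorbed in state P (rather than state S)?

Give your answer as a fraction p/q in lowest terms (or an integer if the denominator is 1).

Let a_i = P(absorbed in P | start in state i).
Boundary conditions: a_P = 1, a_S = 0.
For each transient state i, a_i = sum_j P(i->j) * a_j:
  a_Q = 1/3*a_P + 1/3*a_Q + 1/5*a_R + 2/15*a_S
  a_R = 1/5*a_P + 4/15*a_Q + 4/15*a_R + 4/15*a_S

Substituting a_P = 1 and a_S = 0, rearrange to (I - Q) a = r where r[i] = P(i -> P):
  [2/3, -1/5] . (a_Q, a_R) = 1/3
  [-4/15, 11/15] . (a_Q, a_R) = 1/5

Solving yields:
  a_Q = 32/49
  a_R = 25/49

Starting state is R, so the absorption probability is a_R = 25/49.

Answer: 25/49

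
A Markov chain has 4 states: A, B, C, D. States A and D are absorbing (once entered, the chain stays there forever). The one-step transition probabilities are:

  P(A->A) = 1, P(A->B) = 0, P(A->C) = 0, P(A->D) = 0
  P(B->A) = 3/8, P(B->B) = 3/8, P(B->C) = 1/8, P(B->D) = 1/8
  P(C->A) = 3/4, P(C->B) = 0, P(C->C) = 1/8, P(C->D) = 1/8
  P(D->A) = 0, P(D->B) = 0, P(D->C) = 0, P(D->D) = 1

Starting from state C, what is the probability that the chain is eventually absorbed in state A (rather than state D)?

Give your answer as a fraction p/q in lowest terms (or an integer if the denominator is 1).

Let a_i = P(absorbed in A | start in state i).
Boundary conditions: a_A = 1, a_D = 0.
For each transient state i, a_i = sum_j P(i->j) * a_j:
  a_B = 3/8*a_A + 3/8*a_B + 1/8*a_C + 1/8*a_D
  a_C = 3/4*a_A + 0*a_B + 1/8*a_C + 1/8*a_D

Substituting a_A = 1 and a_D = 0, rearrange to (I - Q) a = r where r[i] = P(i -> A):
  [5/8, -1/8] . (a_B, a_C) = 3/8
  [0, 7/8] . (a_B, a_C) = 3/4

Solving yields:
  a_B = 27/35
  a_C = 6/7

Starting state is C, so the absorption probability is a_C = 6/7.

Answer: 6/7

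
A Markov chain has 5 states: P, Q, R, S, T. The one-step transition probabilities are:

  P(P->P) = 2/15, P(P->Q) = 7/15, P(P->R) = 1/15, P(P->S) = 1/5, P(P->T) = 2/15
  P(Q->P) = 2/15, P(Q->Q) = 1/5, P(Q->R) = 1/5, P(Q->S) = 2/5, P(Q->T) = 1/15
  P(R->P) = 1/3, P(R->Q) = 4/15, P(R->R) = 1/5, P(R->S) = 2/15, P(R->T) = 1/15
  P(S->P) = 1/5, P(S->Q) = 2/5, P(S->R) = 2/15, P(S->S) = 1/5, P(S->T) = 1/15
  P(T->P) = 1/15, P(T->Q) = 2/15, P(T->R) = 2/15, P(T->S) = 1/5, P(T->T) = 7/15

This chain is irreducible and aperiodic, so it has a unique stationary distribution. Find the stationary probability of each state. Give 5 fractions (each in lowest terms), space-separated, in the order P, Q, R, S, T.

Answer: 3217/18743 5568/18743 5691/37486 9345/37486 2440/18743

Derivation:
The stationary distribution satisfies pi = pi * P, i.e.:
  pi_P = 2/15*pi_P + 2/15*pi_Q + 1/3*pi_R + 1/5*pi_S + 1/15*pi_T
  pi_Q = 7/15*pi_P + 1/5*pi_Q + 4/15*pi_R + 2/5*pi_S + 2/15*pi_T
  pi_R = 1/15*pi_P + 1/5*pi_Q + 1/5*pi_R + 2/15*pi_S + 2/15*pi_T
  pi_S = 1/5*pi_P + 2/5*pi_Q + 2/15*pi_R + 1/5*pi_S + 1/5*pi_T
  pi_T = 2/15*pi_P + 1/15*pi_Q + 1/15*pi_R + 1/15*pi_S + 7/15*pi_T
with normalization: pi_P + pi_Q + pi_R + pi_S + pi_T = 1.

Using the first 4 balance equations plus normalization, the linear system A*pi = b is:
  [-13/15, 2/15, 1/3, 1/5, 1/15] . pi = 0
  [7/15, -4/5, 4/15, 2/5, 2/15] . pi = 0
  [1/15, 1/5, -4/5, 2/15, 2/15] . pi = 0
  [1/5, 2/5, 2/15, -4/5, 1/5] . pi = 0
  [1, 1, 1, 1, 1] . pi = 1

Solving yields:
  pi_P = 3217/18743
  pi_Q = 5568/18743
  pi_R = 5691/37486
  pi_S = 9345/37486
  pi_T = 2440/18743

Verification (pi * P):
  3217/18743*2/15 + 5568/18743*2/15 + 5691/37486*1/3 + 9345/37486*1/5 + 2440/18743*1/15 = 3217/18743 = pi_P  (ok)
  3217/18743*7/15 + 5568/18743*1/5 + 5691/37486*4/15 + 9345/37486*2/5 + 2440/18743*2/15 = 5568/18743 = pi_Q  (ok)
  3217/18743*1/15 + 5568/18743*1/5 + 5691/37486*1/5 + 9345/37486*2/15 + 2440/18743*2/15 = 5691/37486 = pi_R  (ok)
  3217/18743*1/5 + 5568/18743*2/5 + 5691/37486*2/15 + 9345/37486*1/5 + 2440/18743*1/5 = 9345/37486 = pi_S  (ok)
  3217/18743*2/15 + 5568/18743*1/15 + 5691/37486*1/15 + 9345/37486*1/15 + 2440/18743*7/15 = 2440/18743 = pi_T  (ok)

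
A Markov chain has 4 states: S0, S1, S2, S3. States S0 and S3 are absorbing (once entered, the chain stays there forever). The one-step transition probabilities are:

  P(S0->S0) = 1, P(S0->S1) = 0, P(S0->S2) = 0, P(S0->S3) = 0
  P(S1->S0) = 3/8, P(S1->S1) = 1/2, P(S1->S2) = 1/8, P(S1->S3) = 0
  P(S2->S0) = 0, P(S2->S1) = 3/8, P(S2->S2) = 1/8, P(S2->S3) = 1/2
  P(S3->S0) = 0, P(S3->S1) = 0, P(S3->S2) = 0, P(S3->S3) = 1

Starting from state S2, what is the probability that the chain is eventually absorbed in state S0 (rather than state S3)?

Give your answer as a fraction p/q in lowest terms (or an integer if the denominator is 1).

Let a_i = P(absorbed in S0 | start in state i).
Boundary conditions: a_S0 = 1, a_S3 = 0.
For each transient state i, a_i = sum_j P(i->j) * a_j:
  a_S1 = 3/8*a_S0 + 1/2*a_S1 + 1/8*a_S2 + 0*a_S3
  a_S2 = 0*a_S0 + 3/8*a_S1 + 1/8*a_S2 + 1/2*a_S3

Substituting a_S0 = 1 and a_S3 = 0, rearrange to (I - Q) a = r where r[i] = P(i -> S0):
  [1/2, -1/8] . (a_S1, a_S2) = 3/8
  [-3/8, 7/8] . (a_S1, a_S2) = 0

Solving yields:
  a_S1 = 21/25
  a_S2 = 9/25

Starting state is S2, so the absorption probability is a_S2 = 9/25.

Answer: 9/25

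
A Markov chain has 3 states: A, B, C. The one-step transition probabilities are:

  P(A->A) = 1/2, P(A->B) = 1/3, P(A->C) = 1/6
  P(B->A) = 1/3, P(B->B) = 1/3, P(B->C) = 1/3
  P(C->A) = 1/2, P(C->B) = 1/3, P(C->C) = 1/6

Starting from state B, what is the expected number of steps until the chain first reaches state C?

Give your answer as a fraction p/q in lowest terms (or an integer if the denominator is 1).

Answer: 15/4

Derivation:
Let h_i = expected steps to first reach C from state i.
Boundary: h_C = 0.
First-step equations for the other states:
  h_A = 1 + 1/2*h_A + 1/3*h_B + 1/6*h_C
  h_B = 1 + 1/3*h_A + 1/3*h_B + 1/3*h_C

Substituting h_C = 0 and rearranging gives the linear system (I - Q) h = 1:
  [1/2, -1/3] . (h_A, h_B) = 1
  [-1/3, 2/3] . (h_A, h_B) = 1

Solving yields:
  h_A = 9/2
  h_B = 15/4

Starting state is B, so the expected hitting time is h_B = 15/4.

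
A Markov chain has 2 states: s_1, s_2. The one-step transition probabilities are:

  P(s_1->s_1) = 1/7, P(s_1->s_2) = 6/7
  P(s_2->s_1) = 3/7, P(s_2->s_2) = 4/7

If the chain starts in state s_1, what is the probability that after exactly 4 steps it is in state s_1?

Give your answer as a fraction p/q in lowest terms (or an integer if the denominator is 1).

Answer: 811/2401

Derivation:
Computing P^4 by repeated multiplication:
P^1 =
  s_1: [1/7, 6/7]
  s_2: [3/7, 4/7]
P^2 =
  s_1: [19/49, 30/49]
  s_2: [15/49, 34/49]
P^3 =
  s_1: [109/343, 234/343]
  s_2: [117/343, 226/343]
P^4 =
  s_1: [811/2401, 1590/2401]
  s_2: [795/2401, 1606/2401]

(P^4)[s_1 -> s_1] = 811/2401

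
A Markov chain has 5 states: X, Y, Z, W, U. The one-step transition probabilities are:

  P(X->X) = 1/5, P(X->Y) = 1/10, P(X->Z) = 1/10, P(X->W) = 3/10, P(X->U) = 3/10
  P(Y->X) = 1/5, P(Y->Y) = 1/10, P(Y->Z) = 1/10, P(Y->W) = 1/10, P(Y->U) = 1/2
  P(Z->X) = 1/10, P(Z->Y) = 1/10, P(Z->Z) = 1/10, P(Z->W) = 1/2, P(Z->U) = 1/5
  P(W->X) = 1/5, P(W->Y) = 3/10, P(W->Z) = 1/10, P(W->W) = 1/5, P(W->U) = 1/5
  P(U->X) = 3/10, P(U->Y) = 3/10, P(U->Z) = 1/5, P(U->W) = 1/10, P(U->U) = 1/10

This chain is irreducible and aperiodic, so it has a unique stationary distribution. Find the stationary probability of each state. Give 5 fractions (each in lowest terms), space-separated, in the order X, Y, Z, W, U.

Answer: 937/4402 2557/13206 276/2201 1414/6603 559/2201

Derivation:
The stationary distribution satisfies pi = pi * P, i.e.:
  pi_X = 1/5*pi_X + 1/5*pi_Y + 1/10*pi_Z + 1/5*pi_W + 3/10*pi_U
  pi_Y = 1/10*pi_X + 1/10*pi_Y + 1/10*pi_Z + 3/10*pi_W + 3/10*pi_U
  pi_Z = 1/10*pi_X + 1/10*pi_Y + 1/10*pi_Z + 1/10*pi_W + 1/5*pi_U
  pi_W = 3/10*pi_X + 1/10*pi_Y + 1/2*pi_Z + 1/5*pi_W + 1/10*pi_U
  pi_U = 3/10*pi_X + 1/2*pi_Y + 1/5*pi_Z + 1/5*pi_W + 1/10*pi_U
with normalization: pi_X + pi_Y + pi_Z + pi_W + pi_U = 1.

Using the first 4 balance equations plus normalization, the linear system A*pi = b is:
  [-4/5, 1/5, 1/10, 1/5, 3/10] . pi = 0
  [1/10, -9/10, 1/10, 3/10, 3/10] . pi = 0
  [1/10, 1/10, -9/10, 1/10, 1/5] . pi = 0
  [3/10, 1/10, 1/2, -4/5, 1/10] . pi = 0
  [1, 1, 1, 1, 1] . pi = 1

Solving yields:
  pi_X = 937/4402
  pi_Y = 2557/13206
  pi_Z = 276/2201
  pi_W = 1414/6603
  pi_U = 559/2201

Verification (pi * P):
  937/4402*1/5 + 2557/13206*1/5 + 276/2201*1/10 + 1414/6603*1/5 + 559/2201*3/10 = 937/4402 = pi_X  (ok)
  937/4402*1/10 + 2557/13206*1/10 + 276/2201*1/10 + 1414/6603*3/10 + 559/2201*3/10 = 2557/13206 = pi_Y  (ok)
  937/4402*1/10 + 2557/13206*1/10 + 276/2201*1/10 + 1414/6603*1/10 + 559/2201*1/5 = 276/2201 = pi_Z  (ok)
  937/4402*3/10 + 2557/13206*1/10 + 276/2201*1/2 + 1414/6603*1/5 + 559/2201*1/10 = 1414/6603 = pi_W  (ok)
  937/4402*3/10 + 2557/13206*1/2 + 276/2201*1/5 + 1414/6603*1/5 + 559/2201*1/10 = 559/2201 = pi_U  (ok)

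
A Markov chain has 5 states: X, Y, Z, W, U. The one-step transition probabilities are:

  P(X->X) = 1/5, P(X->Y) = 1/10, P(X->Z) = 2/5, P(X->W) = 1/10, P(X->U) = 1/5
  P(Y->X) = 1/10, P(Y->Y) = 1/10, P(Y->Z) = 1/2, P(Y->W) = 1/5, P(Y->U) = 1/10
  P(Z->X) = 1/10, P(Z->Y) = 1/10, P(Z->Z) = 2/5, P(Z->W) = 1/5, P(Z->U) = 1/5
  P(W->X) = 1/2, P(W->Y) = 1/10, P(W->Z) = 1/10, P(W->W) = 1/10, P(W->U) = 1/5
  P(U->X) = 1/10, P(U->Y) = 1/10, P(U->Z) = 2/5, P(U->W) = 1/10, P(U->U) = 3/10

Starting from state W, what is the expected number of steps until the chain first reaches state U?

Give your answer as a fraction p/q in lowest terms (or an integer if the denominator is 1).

Answer: 100/19

Derivation:
Let h_i = expected steps to first reach U from state i.
Boundary: h_U = 0.
First-step equations for the other states:
  h_X = 1 + 1/5*h_X + 1/10*h_Y + 2/5*h_Z + 1/10*h_W + 1/5*h_U
  h_Y = 1 + 1/10*h_X + 1/10*h_Y + 1/2*h_Z + 1/5*h_W + 1/10*h_U
  h_Z = 1 + 1/10*h_X + 1/10*h_Y + 2/5*h_Z + 1/5*h_W + 1/5*h_U
  h_W = 1 + 1/2*h_X + 1/10*h_Y + 1/10*h_Z + 1/10*h_W + 1/5*h_U

Substituting h_U = 0 and rearranging gives the linear system (I - Q) h = 1:
  [4/5, -1/10, -2/5, -1/10] . (h_X, h_Y, h_Z, h_W) = 1
  [-1/10, 9/10, -1/2, -1/5] . (h_X, h_Y, h_Z, h_W) = 1
  [-1/10, -1/10, 3/5, -1/5] . (h_X, h_Y, h_Z, h_W) = 1
  [-1/2, -1/10, -1/10, 9/10] . (h_X, h_Y, h_Z, h_W) = 1

Solving yields:
  h_X = 100/19
  h_Y = 110/19
  h_Z = 100/19
  h_W = 100/19

Starting state is W, so the expected hitting time is h_W = 100/19.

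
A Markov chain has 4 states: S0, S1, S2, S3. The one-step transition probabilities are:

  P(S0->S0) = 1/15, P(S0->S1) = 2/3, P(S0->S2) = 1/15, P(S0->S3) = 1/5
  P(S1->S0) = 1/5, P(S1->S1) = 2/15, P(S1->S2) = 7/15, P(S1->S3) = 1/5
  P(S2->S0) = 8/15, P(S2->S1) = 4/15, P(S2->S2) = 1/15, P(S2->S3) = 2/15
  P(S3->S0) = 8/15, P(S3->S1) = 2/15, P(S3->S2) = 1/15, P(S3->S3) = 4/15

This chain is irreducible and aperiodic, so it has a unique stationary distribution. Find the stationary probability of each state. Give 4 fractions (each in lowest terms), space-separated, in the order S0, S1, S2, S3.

The stationary distribution satisfies pi = pi * P, i.e.:
  pi_S0 = 1/15*pi_S0 + 1/5*pi_S1 + 8/15*pi_S2 + 8/15*pi_S3
  pi_S1 = 2/3*pi_S0 + 2/15*pi_S1 + 4/15*pi_S2 + 2/15*pi_S3
  pi_S2 = 1/15*pi_S0 + 7/15*pi_S1 + 1/15*pi_S2 + 1/15*pi_S3
  pi_S3 = 1/5*pi_S0 + 1/5*pi_S1 + 2/15*pi_S2 + 4/15*pi_S3
with normalization: pi_S0 + pi_S1 + pi_S2 + pi_S3 = 1.

Using the first 3 balance equations plus normalization, the linear system A*pi = b is:
  [-14/15, 1/5, 8/15, 8/15] . pi = 0
  [2/3, -13/15, 4/15, 2/15] . pi = 0
  [1/15, 7/15, -14/15, 1/15] . pi = 0
  [1, 1, 1, 1] . pi = 1

Solving yields:
  pi_S0 = 772/2643
  pi_S1 = 832/2643
  pi_S2 = 509/2643
  pi_S3 = 530/2643

Verification (pi * P):
  772/2643*1/15 + 832/2643*1/5 + 509/2643*8/15 + 530/2643*8/15 = 772/2643 = pi_S0  (ok)
  772/2643*2/3 + 832/2643*2/15 + 509/2643*4/15 + 530/2643*2/15 = 832/2643 = pi_S1  (ok)
  772/2643*1/15 + 832/2643*7/15 + 509/2643*1/15 + 530/2643*1/15 = 509/2643 = pi_S2  (ok)
  772/2643*1/5 + 832/2643*1/5 + 509/2643*2/15 + 530/2643*4/15 = 530/2643 = pi_S3  (ok)

Answer: 772/2643 832/2643 509/2643 530/2643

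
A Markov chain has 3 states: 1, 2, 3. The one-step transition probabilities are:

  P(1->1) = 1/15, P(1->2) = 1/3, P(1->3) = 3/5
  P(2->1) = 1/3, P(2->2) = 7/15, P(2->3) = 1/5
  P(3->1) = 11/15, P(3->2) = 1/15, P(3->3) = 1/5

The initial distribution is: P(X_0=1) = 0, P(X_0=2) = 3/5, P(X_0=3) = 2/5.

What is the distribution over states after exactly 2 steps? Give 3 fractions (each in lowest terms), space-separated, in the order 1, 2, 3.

Answer: 317/1125 361/1125 149/375

Derivation:
Propagating the distribution step by step (d_{t+1} = d_t * P):
d_0 = (1=0, 2=3/5, 3=2/5)
  d_1[1] = 0*1/15 + 3/5*1/3 + 2/5*11/15 = 37/75
  d_1[2] = 0*1/3 + 3/5*7/15 + 2/5*1/15 = 23/75
  d_1[3] = 0*3/5 + 3/5*1/5 + 2/5*1/5 = 1/5
d_1 = (1=37/75, 2=23/75, 3=1/5)
  d_2[1] = 37/75*1/15 + 23/75*1/3 + 1/5*11/15 = 317/1125
  d_2[2] = 37/75*1/3 + 23/75*7/15 + 1/5*1/15 = 361/1125
  d_2[3] = 37/75*3/5 + 23/75*1/5 + 1/5*1/5 = 149/375
d_2 = (1=317/1125, 2=361/1125, 3=149/375)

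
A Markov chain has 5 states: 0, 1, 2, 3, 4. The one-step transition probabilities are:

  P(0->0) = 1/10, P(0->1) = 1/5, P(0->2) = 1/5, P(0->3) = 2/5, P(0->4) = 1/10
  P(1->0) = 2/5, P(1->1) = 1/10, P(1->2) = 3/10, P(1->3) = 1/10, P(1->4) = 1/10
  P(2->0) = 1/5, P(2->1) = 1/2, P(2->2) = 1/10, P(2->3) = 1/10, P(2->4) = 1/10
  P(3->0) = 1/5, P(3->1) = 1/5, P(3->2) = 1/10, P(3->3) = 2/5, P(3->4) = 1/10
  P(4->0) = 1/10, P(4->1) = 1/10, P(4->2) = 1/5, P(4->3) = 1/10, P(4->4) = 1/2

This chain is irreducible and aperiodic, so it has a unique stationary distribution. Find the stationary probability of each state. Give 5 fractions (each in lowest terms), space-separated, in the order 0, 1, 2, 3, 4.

The stationary distribution satisfies pi = pi * P, i.e.:
  pi_0 = 1/10*pi_0 + 2/5*pi_1 + 1/5*pi_2 + 1/5*pi_3 + 1/10*pi_4
  pi_1 = 1/5*pi_0 + 1/10*pi_1 + 1/2*pi_2 + 1/5*pi_3 + 1/10*pi_4
  pi_2 = 1/5*pi_0 + 3/10*pi_1 + 1/10*pi_2 + 1/10*pi_3 + 1/5*pi_4
  pi_3 = 2/5*pi_0 + 1/10*pi_1 + 1/10*pi_2 + 2/5*pi_3 + 1/10*pi_4
  pi_4 = 1/10*pi_0 + 1/10*pi_1 + 1/10*pi_2 + 1/10*pi_3 + 1/2*pi_4
with normalization: pi_0 + pi_1 + pi_2 + pi_3 + pi_4 = 1.

Using the first 4 balance equations plus normalization, the linear system A*pi = b is:
  [-9/10, 2/5, 1/5, 1/5, 1/10] . pi = 0
  [1/5, -9/10, 1/2, 1/5, 1/10] . pi = 0
  [1/5, 3/10, -9/10, 1/10, 1/5] . pi = 0
  [2/5, 1/10, 1/10, -3/5, 1/10] . pi = 0
  [1, 1, 1, 1, 1] . pi = 1

Solving yields:
  pi_0 = 703/3414
  pi_1 = 737/3414
  pi_2 = 308/1707
  pi_3 = 263/1138
  pi_4 = 1/6

Verification (pi * P):
  703/3414*1/10 + 737/3414*2/5 + 308/1707*1/5 + 263/1138*1/5 + 1/6*1/10 = 703/3414 = pi_0  (ok)
  703/3414*1/5 + 737/3414*1/10 + 308/1707*1/2 + 263/1138*1/5 + 1/6*1/10 = 737/3414 = pi_1  (ok)
  703/3414*1/5 + 737/3414*3/10 + 308/1707*1/10 + 263/1138*1/10 + 1/6*1/5 = 308/1707 = pi_2  (ok)
  703/3414*2/5 + 737/3414*1/10 + 308/1707*1/10 + 263/1138*2/5 + 1/6*1/10 = 263/1138 = pi_3  (ok)
  703/3414*1/10 + 737/3414*1/10 + 308/1707*1/10 + 263/1138*1/10 + 1/6*1/2 = 1/6 = pi_4  (ok)

Answer: 703/3414 737/3414 308/1707 263/1138 1/6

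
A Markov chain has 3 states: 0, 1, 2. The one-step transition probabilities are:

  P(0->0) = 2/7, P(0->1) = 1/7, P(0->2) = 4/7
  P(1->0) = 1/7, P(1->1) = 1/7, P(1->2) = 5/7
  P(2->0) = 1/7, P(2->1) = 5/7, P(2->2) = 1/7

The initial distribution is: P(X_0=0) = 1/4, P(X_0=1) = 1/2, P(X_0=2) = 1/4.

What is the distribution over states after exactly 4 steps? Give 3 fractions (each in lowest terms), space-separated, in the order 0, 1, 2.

Propagating the distribution step by step (d_{t+1} = d_t * P):
d_0 = (0=1/4, 1=1/2, 2=1/4)
  d_1[0] = 1/4*2/7 + 1/2*1/7 + 1/4*1/7 = 5/28
  d_1[1] = 1/4*1/7 + 1/2*1/7 + 1/4*5/7 = 2/7
  d_1[2] = 1/4*4/7 + 1/2*5/7 + 1/4*1/7 = 15/28
d_1 = (0=5/28, 1=2/7, 2=15/28)
  d_2[0] = 5/28*2/7 + 2/7*1/7 + 15/28*1/7 = 33/196
  d_2[1] = 5/28*1/7 + 2/7*1/7 + 15/28*5/7 = 22/49
  d_2[2] = 5/28*4/7 + 2/7*5/7 + 15/28*1/7 = 75/196
d_2 = (0=33/196, 1=22/49, 2=75/196)
  d_3[0] = 33/196*2/7 + 22/49*1/7 + 75/196*1/7 = 229/1372
  d_3[1] = 33/196*1/7 + 22/49*1/7 + 75/196*5/7 = 124/343
  d_3[2] = 33/196*4/7 + 22/49*5/7 + 75/196*1/7 = 647/1372
d_3 = (0=229/1372, 1=124/343, 2=647/1372)
  d_4[0] = 229/1372*2/7 + 124/343*1/7 + 647/1372*1/7 = 1601/9604
  d_4[1] = 229/1372*1/7 + 124/343*1/7 + 647/1372*5/7 = 990/2401
  d_4[2] = 229/1372*4/7 + 124/343*5/7 + 647/1372*1/7 = 4043/9604
d_4 = (0=1601/9604, 1=990/2401, 2=4043/9604)

Answer: 1601/9604 990/2401 4043/9604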